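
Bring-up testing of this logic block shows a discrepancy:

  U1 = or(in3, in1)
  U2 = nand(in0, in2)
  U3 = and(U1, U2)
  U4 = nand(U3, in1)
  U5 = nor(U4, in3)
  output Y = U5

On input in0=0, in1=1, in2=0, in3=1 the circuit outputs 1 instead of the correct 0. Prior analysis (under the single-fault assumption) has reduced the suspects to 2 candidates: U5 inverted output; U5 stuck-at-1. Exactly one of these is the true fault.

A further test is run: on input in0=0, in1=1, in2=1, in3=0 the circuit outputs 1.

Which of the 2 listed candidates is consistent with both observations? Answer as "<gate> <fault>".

U5 stuck-at-1

Evaluate each candidate on input in0=0, in1=1, in2=1, in3=0:
  U5 inverted output: U1=1, U2=1, U3=1, U4=0, U5=0 [inverted output] → 0 — eliminated
  U5 stuck-at-1: U1=1, U2=1, U3=1, U4=0, U5=1 [stuck-at-1] → 1 — matches
Only U5 stuck-at-1 reproduces the observed 1.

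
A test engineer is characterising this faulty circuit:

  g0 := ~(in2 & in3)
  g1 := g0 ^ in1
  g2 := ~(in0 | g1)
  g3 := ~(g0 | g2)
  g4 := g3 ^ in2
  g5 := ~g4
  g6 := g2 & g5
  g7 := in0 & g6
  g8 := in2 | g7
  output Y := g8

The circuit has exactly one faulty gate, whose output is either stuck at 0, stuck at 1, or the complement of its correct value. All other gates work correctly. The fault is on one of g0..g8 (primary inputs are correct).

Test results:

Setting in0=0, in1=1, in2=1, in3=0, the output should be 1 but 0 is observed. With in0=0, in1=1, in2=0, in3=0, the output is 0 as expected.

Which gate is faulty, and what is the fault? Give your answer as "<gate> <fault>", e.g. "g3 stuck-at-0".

Fault-free values for test 1 (in0=0, in1=1, in2=1, in3=0): g0=1, g1=0, g2=1, g3=0, g4=1, g5=0, g6=0, g7=0, g8=1, giving Y=1. Observed 0.
Test 1: faults giving observed 0 are {g8 stuck-at-0, g8 inverted output}.
Test 2 (in0=0, in1=1, in2=0, in3=0): fault-free g0=1, g1=0, g2=1, g3=0, g4=0, g5=1, g6=1, g7=0, g8=0 → 0; observed 0. Eliminates g8 inverted output.
Only g8 stuck-at-0 is consistent with every test.

g8 stuck-at-0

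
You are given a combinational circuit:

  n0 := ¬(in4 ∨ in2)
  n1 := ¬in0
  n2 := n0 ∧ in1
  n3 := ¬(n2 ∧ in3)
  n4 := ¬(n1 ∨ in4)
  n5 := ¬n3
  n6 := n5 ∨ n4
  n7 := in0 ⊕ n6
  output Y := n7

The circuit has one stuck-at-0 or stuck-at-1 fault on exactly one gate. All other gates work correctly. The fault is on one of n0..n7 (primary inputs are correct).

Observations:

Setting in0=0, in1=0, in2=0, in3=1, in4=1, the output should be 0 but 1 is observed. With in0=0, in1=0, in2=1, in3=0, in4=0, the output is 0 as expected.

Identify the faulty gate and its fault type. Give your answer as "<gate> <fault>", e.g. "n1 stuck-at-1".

Fault-free values for test 1 (in0=0, in1=0, in2=0, in3=1, in4=1): n0=0, n1=1, n2=0, n3=1, n4=0, n5=0, n6=0, n7=0, giving Y=0. Observed 1.
Test 1: faults giving observed 1 are {n2 stuck-at-1, n3 stuck-at-0, n4 stuck-at-1, n5 stuck-at-1, n6 stuck-at-1, n7 stuck-at-1}.
Test 2 (in0=0, in1=0, in2=1, in3=0, in4=0): fault-free n0=0, n1=1, n2=0, n3=1, n4=0, n5=0, n6=0, n7=0 → 0; observed 0. Eliminates n3 stuck-at-0, n4 stuck-at-1, n5 stuck-at-1, n6 stuck-at-1, n7 stuck-at-1.
Only n2 stuck-at-1 is consistent with every test.

n2 stuck-at-1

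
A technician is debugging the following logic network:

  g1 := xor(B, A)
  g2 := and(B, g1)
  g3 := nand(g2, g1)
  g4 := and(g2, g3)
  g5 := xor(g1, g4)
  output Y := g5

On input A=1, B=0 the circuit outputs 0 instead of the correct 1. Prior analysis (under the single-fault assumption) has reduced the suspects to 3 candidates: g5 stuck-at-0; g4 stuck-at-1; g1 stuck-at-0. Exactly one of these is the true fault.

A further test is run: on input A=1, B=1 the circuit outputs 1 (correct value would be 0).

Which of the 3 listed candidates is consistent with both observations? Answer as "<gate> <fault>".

Evaluate each candidate on input A=1, B=1:
  g5 stuck-at-0: g1=0, g2=0, g3=1, g4=0, g5=0 [stuck-at-0] → 0 — eliminated
  g4 stuck-at-1: g1=0, g2=0, g3=1, g4=1 [stuck-at-1], g5=1 → 1 — matches
  g1 stuck-at-0: g1=0 [stuck-at-0], g2=0, g3=1, g4=0, g5=0 → 0 — eliminated
Only g4 stuck-at-1 reproduces the observed 1.

g4 stuck-at-1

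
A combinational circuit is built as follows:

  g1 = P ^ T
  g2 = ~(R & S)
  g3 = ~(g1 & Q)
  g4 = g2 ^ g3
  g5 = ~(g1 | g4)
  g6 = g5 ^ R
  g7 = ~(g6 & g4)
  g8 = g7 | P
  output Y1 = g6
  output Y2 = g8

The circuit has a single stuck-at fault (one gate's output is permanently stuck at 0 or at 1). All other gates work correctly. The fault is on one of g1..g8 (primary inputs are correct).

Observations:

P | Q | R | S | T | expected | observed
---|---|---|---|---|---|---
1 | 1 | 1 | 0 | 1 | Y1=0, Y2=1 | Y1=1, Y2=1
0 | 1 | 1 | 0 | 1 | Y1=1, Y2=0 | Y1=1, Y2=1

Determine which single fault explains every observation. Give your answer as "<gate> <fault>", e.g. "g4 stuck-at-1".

Fault-free values for test 1 (P=1, Q=1, R=1, S=0, T=1): g1=0, g2=1, g3=1, g4=0, g5=1, g6=0, g7=1, g8=1, giving Y1=0, Y2=1. Observed Y1=1, Y2=1.
Test 1: faults giving observed Y1=1, Y2=1 are {g1 stuck-at-1, g2 stuck-at-0, g3 stuck-at-0, g4 stuck-at-1, g5 stuck-at-0, g6 stuck-at-1}.
Test 2 (P=0, Q=1, R=1, S=0, T=1): fault-free g1=1, g2=1, g3=0, g4=1, g5=0, g6=1, g7=0, g8=0 → Y1=1, Y2=0; observed Y1=1, Y2=1. Eliminates g1 stuck-at-1, g3 stuck-at-0, g4 stuck-at-1, g5 stuck-at-0, g6 stuck-at-1.
Only g2 stuck-at-0 is consistent with every test.

g2 stuck-at-0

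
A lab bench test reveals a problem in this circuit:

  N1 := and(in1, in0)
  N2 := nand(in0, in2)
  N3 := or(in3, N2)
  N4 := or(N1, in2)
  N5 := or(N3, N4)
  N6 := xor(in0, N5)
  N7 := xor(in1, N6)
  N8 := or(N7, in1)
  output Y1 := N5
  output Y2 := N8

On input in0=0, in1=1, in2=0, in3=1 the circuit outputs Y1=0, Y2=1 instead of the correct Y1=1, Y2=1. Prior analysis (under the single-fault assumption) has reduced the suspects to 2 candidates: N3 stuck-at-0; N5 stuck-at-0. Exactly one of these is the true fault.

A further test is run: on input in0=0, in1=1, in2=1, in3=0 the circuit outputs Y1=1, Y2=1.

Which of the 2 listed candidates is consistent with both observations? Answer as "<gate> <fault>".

N3 stuck-at-0

Evaluate each candidate on input in0=0, in1=1, in2=1, in3=0:
  N3 stuck-at-0: N1=0, N2=1, N3=0 [stuck-at-0], N4=1, N5=1, N6=1, N7=0, N8=1 → Y1=1, Y2=1 — matches
  N5 stuck-at-0: N1=0, N2=1, N3=1, N4=1, N5=0 [stuck-at-0], N6=0, N7=1, N8=1 → Y1=0, Y2=1 — eliminated
Only N3 stuck-at-0 reproduces the observed Y1=1, Y2=1.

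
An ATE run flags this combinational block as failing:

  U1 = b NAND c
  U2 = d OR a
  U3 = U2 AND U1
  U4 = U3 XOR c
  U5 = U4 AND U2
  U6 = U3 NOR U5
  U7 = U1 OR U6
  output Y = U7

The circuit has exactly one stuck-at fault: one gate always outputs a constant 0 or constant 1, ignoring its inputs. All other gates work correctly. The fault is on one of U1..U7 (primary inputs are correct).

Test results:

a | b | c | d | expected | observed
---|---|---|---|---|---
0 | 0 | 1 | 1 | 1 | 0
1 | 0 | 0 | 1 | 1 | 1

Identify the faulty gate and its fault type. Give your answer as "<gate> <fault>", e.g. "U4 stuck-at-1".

U1 stuck-at-0

Fault-free values for test 1 (a=0, b=0, c=1, d=1): U1=1, U2=1, U3=1, U4=0, U5=0, U6=0, U7=1, giving Y=1. Observed 0.
Test 1: faults giving observed 0 are {U1 stuck-at-0, U7 stuck-at-0}.
Test 2 (a=1, b=0, c=0, d=1): fault-free U1=1, U2=1, U3=1, U4=1, U5=1, U6=0, U7=1 → 1; observed 1. Eliminates U7 stuck-at-0.
Only U1 stuck-at-0 is consistent with every test.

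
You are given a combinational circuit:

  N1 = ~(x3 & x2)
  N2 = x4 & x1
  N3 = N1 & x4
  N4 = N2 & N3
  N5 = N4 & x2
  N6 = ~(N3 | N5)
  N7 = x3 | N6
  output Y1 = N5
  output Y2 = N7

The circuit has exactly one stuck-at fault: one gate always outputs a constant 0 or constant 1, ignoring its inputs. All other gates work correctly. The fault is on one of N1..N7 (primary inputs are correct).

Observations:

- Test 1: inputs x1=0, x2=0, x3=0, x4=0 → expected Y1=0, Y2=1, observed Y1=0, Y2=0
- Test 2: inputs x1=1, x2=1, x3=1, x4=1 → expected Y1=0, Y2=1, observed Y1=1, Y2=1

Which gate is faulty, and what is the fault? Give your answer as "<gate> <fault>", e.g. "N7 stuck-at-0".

N3 stuck-at-1

Fault-free values for test 1 (x1=0, x2=0, x3=0, x4=0): N1=1, N2=0, N3=0, N4=0, N5=0, N6=1, N7=1, giving Y1=0, Y2=1. Observed Y1=0, Y2=0.
Test 1: faults giving observed Y1=0, Y2=0 are {N3 stuck-at-1, N6 stuck-at-0, N7 stuck-at-0}.
Test 2 (x1=1, x2=1, x3=1, x4=1): fault-free N1=0, N2=1, N3=0, N4=0, N5=0, N6=1, N7=1 → Y1=0, Y2=1; observed Y1=1, Y2=1. Eliminates N6 stuck-at-0, N7 stuck-at-0.
Only N3 stuck-at-1 is consistent with every test.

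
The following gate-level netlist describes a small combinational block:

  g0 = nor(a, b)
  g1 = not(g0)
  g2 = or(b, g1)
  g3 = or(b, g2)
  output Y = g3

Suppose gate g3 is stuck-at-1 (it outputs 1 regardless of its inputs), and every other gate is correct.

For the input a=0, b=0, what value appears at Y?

Propagate with g3 forced: g0=1, g1=0, g2=0, g3=1 [stuck-at-1].
So Y = 1. (Without the fault it would be 0.)

1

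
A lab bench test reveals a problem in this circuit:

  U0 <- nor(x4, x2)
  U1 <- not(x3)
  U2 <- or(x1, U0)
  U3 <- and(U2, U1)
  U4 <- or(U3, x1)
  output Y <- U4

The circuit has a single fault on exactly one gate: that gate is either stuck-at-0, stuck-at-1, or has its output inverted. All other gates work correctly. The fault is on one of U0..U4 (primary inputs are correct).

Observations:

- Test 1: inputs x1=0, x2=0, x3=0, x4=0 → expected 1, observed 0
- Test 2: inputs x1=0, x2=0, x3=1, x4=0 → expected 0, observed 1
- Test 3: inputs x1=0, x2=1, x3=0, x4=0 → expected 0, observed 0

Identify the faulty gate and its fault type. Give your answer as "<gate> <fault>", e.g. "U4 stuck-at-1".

Fault-free values for test 1 (x1=0, x2=0, x3=0, x4=0): U0=1, U1=1, U2=1, U3=1, U4=1, giving Y=1. Observed 0.
Test 1: faults giving observed 0 are {U0 stuck-at-0, U0 inverted output, U1 stuck-at-0, U1 inverted output, U2 stuck-at-0, U2 inverted output, U3 stuck-at-0, U3 inverted output, U4 stuck-at-0, U4 inverted output}.
Test 2 (x1=0, x2=0, x3=1, x4=0): fault-free U0=1, U1=0, U2=1, U3=0, U4=0 → 0; observed 1. Eliminates U0 stuck-at-0, U0 inverted output, U1 stuck-at-0, U2 stuck-at-0, U2 inverted output, U3 stuck-at-0, U4 stuck-at-0.
Test 3 (x1=0, x2=1, x3=0, x4=0): fault-free U0=0, U1=1, U2=0, U3=0, U4=0 → 0; observed 0. Eliminates U3 inverted output, U4 inverted output.
Only U1 inverted output is consistent with every test.

U1 inverted output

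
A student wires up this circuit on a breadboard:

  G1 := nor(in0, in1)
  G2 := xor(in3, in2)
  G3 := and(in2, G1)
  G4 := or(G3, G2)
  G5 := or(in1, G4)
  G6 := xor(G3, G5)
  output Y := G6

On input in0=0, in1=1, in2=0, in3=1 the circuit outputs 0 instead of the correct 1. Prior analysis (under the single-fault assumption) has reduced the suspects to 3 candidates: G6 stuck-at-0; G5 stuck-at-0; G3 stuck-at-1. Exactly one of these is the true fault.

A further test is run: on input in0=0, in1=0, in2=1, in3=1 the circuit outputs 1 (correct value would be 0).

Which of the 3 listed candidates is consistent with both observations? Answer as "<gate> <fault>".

Evaluate each candidate on input in0=0, in1=0, in2=1, in3=1:
  G6 stuck-at-0: G1=1, G2=0, G3=1, G4=1, G5=1, G6=0 [stuck-at-0] → 0 — eliminated
  G5 stuck-at-0: G1=1, G2=0, G3=1, G4=1, G5=0 [stuck-at-0], G6=1 → 1 — matches
  G3 stuck-at-1: G1=1, G2=0, G3=1 [stuck-at-1], G4=1, G5=1, G6=0 → 0 — eliminated
Only G5 stuck-at-0 reproduces the observed 1.

G5 stuck-at-0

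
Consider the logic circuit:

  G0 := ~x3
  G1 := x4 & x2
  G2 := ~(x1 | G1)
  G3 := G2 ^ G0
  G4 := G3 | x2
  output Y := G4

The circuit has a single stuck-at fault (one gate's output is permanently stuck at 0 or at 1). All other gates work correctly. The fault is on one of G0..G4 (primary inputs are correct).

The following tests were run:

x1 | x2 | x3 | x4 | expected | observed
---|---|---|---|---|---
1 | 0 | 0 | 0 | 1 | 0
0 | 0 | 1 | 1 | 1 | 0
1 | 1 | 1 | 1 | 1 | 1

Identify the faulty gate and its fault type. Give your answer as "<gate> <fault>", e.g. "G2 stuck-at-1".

G3 stuck-at-0

Fault-free values for test 1 (x1=1, x2=0, x3=0, x4=0): G0=1, G1=0, G2=0, G3=1, G4=1, giving Y=1. Observed 0.
Test 1: faults giving observed 0 are {G0 stuck-at-0, G2 stuck-at-1, G3 stuck-at-0, G4 stuck-at-0}.
Test 2 (x1=0, x2=0, x3=1, x4=1): fault-free G0=0, G1=0, G2=1, G3=1, G4=1 → 1; observed 0. Eliminates G0 stuck-at-0, G2 stuck-at-1.
Test 3 (x1=1, x2=1, x3=1, x4=1): fault-free G0=0, G1=1, G2=0, G3=0, G4=1 → 1; observed 1. Eliminates G4 stuck-at-0.
Only G3 stuck-at-0 is consistent with every test.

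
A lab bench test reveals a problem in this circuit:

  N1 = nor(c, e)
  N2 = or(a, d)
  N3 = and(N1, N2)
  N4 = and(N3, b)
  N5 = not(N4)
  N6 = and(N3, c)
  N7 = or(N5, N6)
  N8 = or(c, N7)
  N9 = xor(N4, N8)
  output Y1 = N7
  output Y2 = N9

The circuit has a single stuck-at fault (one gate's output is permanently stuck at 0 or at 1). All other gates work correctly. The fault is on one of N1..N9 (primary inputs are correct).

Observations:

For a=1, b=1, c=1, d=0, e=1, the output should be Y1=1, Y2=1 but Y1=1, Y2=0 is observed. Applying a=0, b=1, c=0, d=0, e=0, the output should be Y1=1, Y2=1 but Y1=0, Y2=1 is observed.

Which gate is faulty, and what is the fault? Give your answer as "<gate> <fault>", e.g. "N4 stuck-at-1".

Fault-free values for test 1 (a=1, b=1, c=1, d=0, e=1): N1=0, N2=1, N3=0, N4=0, N5=1, N6=0, N7=1, N8=1, N9=1, giving Y1=1, Y2=1. Observed Y1=1, Y2=0.
Test 1: faults giving observed Y1=1, Y2=0 are {N1 stuck-at-1, N3 stuck-at-1, N8 stuck-at-0, N9 stuck-at-0}.
Test 2 (a=0, b=1, c=0, d=0, e=0): fault-free N1=1, N2=0, N3=0, N4=0, N5=1, N6=0, N7=1, N8=1, N9=1 → Y1=1, Y2=1; observed Y1=0, Y2=1. Eliminates N1 stuck-at-1, N8 stuck-at-0, N9 stuck-at-0.
Only N3 stuck-at-1 is consistent with every test.

N3 stuck-at-1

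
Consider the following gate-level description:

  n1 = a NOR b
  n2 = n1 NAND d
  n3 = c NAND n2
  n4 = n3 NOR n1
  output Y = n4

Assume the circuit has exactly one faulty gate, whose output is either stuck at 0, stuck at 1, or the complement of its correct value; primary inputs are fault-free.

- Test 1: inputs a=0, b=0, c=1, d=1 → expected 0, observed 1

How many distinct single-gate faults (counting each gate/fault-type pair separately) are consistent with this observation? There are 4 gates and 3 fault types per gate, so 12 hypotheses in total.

4

Fault-free: n1=1, n2=0, n3=1, n4=0 → 0. Observed 1.
  n1 stuck-at-0: output 1 ✓
  n1 stuck-at-1: output 0 ✗
  n1 inverted output: output 1 ✓
  n2 stuck-at-0: output 0 ✗
  n2 stuck-at-1: output 0 ✗
  n2 inverted output: output 0 ✗
  n3 stuck-at-0: output 0 ✗
  n3 stuck-at-1: output 0 ✗
  n3 inverted output: output 0 ✗
  n4 stuck-at-0: output 0 ✗
  n4 stuck-at-1: output 1 ✓
  n4 inverted output: output 1 ✓
Consistent faults: {n1 stuck-at-0, n1 inverted output, n4 stuck-at-1, n4 inverted output} — 4 in all.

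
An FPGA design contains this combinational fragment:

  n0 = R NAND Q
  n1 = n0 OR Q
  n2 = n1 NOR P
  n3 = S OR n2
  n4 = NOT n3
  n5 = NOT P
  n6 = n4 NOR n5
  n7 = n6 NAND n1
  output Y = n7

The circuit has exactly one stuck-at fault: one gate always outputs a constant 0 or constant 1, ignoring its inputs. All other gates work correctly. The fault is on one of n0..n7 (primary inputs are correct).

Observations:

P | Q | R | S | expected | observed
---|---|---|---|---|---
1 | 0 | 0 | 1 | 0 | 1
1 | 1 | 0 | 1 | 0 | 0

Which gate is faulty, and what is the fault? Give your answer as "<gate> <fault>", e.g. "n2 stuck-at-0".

Fault-free values for test 1 (P=1, Q=0, R=0, S=1): n0=1, n1=1, n2=0, n3=1, n4=0, n5=0, n6=1, n7=0, giving Y=0. Observed 1.
Test 1: faults giving observed 1 are {n0 stuck-at-0, n1 stuck-at-0, n3 stuck-at-0, n4 stuck-at-1, n5 stuck-at-1, n6 stuck-at-0, n7 stuck-at-1}.
Test 2 (P=1, Q=1, R=0, S=1): fault-free n0=1, n1=1, n2=0, n3=1, n4=0, n5=0, n6=1, n7=0 → 0; observed 0. Eliminates n1 stuck-at-0, n3 stuck-at-0, n4 stuck-at-1, n5 stuck-at-1, n6 stuck-at-0, n7 stuck-at-1.
Only n0 stuck-at-0 is consistent with every test.

n0 stuck-at-0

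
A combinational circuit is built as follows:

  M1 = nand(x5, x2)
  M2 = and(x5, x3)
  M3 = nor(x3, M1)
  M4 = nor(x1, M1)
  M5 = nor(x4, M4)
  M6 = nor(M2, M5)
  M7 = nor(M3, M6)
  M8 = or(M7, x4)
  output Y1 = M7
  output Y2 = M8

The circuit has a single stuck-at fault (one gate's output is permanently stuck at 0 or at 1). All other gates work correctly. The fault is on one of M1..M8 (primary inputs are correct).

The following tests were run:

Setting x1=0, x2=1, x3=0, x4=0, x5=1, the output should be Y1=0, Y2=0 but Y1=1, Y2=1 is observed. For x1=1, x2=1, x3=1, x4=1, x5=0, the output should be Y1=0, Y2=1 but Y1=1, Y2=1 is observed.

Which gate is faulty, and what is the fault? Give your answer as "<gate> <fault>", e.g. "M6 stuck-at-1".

M7 stuck-at-1

Fault-free values for test 1 (x1=0, x2=1, x3=0, x4=0, x5=1): M1=0, M2=0, M3=1, M4=1, M5=0, M6=1, M7=0, M8=0, giving Y1=0, Y2=0. Observed Y1=1, Y2=1.
Test 1: faults giving observed Y1=1, Y2=1 are {M1 stuck-at-1, M7 stuck-at-1}.
Test 2 (x1=1, x2=1, x3=1, x4=1, x5=0): fault-free M1=1, M2=0, M3=0, M4=0, M5=0, M6=1, M7=0, M8=1 → Y1=0, Y2=1; observed Y1=1, Y2=1. Eliminates M1 stuck-at-1.
Only M7 stuck-at-1 is consistent with every test.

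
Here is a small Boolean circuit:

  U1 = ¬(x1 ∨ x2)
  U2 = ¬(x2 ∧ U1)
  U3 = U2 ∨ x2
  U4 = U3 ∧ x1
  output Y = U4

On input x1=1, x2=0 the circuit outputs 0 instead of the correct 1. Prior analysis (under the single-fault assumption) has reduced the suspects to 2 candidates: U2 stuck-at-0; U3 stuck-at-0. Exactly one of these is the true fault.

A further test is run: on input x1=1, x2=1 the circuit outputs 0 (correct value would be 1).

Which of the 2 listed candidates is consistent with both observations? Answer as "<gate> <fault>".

U3 stuck-at-0

Evaluate each candidate on input x1=1, x2=1:
  U2 stuck-at-0: U1=0, U2=0 [stuck-at-0], U3=1, U4=1 → 1 — eliminated
  U3 stuck-at-0: U1=0, U2=1, U3=0 [stuck-at-0], U4=0 → 0 — matches
Only U3 stuck-at-0 reproduces the observed 0.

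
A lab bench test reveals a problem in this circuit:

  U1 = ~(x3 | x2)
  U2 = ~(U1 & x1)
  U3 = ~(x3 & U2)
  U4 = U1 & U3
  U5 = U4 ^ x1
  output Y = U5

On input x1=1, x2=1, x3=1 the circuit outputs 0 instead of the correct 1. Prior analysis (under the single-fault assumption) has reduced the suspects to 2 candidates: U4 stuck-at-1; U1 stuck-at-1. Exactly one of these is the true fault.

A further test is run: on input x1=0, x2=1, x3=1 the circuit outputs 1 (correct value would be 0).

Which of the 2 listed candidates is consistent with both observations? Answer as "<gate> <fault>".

U4 stuck-at-1

Evaluate each candidate on input x1=0, x2=1, x3=1:
  U4 stuck-at-1: U1=0, U2=1, U3=0, U4=1 [stuck-at-1], U5=1 → 1 — matches
  U1 stuck-at-1: U1=1 [stuck-at-1], U2=1, U3=0, U4=0, U5=0 → 0 — eliminated
Only U4 stuck-at-1 reproduces the observed 1.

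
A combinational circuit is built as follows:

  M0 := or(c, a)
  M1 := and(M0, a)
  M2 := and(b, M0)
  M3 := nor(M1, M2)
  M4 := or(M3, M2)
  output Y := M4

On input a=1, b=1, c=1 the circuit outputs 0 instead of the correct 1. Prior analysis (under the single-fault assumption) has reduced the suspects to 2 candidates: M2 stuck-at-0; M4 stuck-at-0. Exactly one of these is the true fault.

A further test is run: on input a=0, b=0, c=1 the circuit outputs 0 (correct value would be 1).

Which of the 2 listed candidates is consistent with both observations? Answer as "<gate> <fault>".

M4 stuck-at-0

Evaluate each candidate on input a=0, b=0, c=1:
  M2 stuck-at-0: M0=1, M1=0, M2=0 [stuck-at-0], M3=1, M4=1 → 1 — eliminated
  M4 stuck-at-0: M0=1, M1=0, M2=0, M3=1, M4=0 [stuck-at-0] → 0 — matches
Only M4 stuck-at-0 reproduces the observed 0.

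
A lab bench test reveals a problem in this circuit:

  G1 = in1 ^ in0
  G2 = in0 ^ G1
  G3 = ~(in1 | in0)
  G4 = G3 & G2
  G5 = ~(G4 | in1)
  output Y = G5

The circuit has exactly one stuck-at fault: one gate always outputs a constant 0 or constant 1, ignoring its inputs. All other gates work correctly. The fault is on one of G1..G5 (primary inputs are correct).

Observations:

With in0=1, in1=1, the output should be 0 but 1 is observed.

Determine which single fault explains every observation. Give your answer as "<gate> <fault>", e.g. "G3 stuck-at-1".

Fault-free values for test 1 (in0=1, in1=1): G1=0, G2=1, G3=0, G4=0, G5=0, giving Y=0. Observed 1.
Test 1: faults giving observed 1 are {G5 stuck-at-1}.
Only G5 stuck-at-1 is consistent with every test.

G5 stuck-at-1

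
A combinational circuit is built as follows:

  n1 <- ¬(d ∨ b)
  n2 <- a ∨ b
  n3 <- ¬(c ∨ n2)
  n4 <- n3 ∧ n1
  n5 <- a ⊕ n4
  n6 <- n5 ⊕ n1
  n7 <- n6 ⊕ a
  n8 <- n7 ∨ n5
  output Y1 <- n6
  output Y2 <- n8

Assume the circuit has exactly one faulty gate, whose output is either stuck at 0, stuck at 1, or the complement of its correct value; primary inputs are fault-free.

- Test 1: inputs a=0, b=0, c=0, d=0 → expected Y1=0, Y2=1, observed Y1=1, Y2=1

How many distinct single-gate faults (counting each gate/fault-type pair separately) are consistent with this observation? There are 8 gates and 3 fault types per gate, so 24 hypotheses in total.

Fault-free: n1=1, n2=0, n3=1, n4=1, n5=1, n6=0, n7=0, n8=1 → Y1=0, Y2=1. Observed Y1=1, Y2=1.
  n1: none of the 3 fault types match ✗
  n2: stuck-at-1, inverted output ✓; others ✗
  n3: stuck-at-0, inverted output ✓; others ✗
  n4: stuck-at-0, inverted output ✓; others ✗
  n5: stuck-at-0, inverted output ✓; others ✗
  n6: stuck-at-1, inverted output ✓; others ✗
  n7: none of the 3 fault types match ✗
  n8: none of the 3 fault types match ✗
Consistent faults: {n2 stuck-at-1, n2 inverted output, n3 stuck-at-0, n3 inverted output, n4 stuck-at-0, n4 inverted output, n5 stuck-at-0, n5 inverted output, n6 stuck-at-1, n6 inverted output} — 10 in all.

10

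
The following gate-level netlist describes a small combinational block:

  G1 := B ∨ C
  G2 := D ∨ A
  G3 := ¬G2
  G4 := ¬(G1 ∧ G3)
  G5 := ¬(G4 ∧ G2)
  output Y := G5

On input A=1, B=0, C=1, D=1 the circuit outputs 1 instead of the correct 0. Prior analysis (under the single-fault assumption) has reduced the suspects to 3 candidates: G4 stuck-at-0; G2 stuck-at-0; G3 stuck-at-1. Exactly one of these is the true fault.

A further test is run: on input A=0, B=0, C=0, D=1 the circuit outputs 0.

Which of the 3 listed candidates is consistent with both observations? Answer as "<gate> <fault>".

Evaluate each candidate on input A=0, B=0, C=0, D=1:
  G4 stuck-at-0: G1=0, G2=1, G3=0, G4=0 [stuck-at-0], G5=1 → 1 — eliminated
  G2 stuck-at-0: G1=0, G2=0 [stuck-at-0], G3=1, G4=1, G5=1 → 1 — eliminated
  G3 stuck-at-1: G1=0, G2=1, G3=1 [stuck-at-1], G4=1, G5=0 → 0 — matches
Only G3 stuck-at-1 reproduces the observed 0.

G3 stuck-at-1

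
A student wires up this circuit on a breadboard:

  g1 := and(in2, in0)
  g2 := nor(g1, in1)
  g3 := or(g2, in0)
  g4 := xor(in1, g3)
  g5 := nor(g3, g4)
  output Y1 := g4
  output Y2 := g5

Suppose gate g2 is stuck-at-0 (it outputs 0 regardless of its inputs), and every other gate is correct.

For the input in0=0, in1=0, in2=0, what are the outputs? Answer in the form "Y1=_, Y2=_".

Propagate with g2 forced: g1=0, g2=0 [stuck-at-0], g3=0, g4=0, g5=1.
So the outputs are Y1=0, Y2=1. (Without the fault they would be Y1=1, Y2=0.)

Y1=0, Y2=1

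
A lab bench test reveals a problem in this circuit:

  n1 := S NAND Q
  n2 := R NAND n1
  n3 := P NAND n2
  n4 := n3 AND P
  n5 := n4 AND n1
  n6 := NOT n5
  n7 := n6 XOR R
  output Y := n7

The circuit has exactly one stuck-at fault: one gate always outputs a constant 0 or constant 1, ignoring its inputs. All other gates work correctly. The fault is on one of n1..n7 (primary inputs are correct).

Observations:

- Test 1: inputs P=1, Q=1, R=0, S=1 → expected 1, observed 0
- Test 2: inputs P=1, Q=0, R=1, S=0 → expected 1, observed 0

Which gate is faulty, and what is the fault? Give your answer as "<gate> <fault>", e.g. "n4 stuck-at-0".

Fault-free values for test 1 (P=1, Q=1, R=0, S=1): n1=0, n2=1, n3=0, n4=0, n5=0, n6=1, n7=1, giving Y=1. Observed 0.
Test 1: faults giving observed 0 are {n5 stuck-at-1, n6 stuck-at-0, n7 stuck-at-0}.
Test 2 (P=1, Q=0, R=1, S=0): fault-free n1=1, n2=0, n3=1, n4=1, n5=1, n6=0, n7=1 → 1; observed 0. Eliminates n5 stuck-at-1, n6 stuck-at-0.
Only n7 stuck-at-0 is consistent with every test.

n7 stuck-at-0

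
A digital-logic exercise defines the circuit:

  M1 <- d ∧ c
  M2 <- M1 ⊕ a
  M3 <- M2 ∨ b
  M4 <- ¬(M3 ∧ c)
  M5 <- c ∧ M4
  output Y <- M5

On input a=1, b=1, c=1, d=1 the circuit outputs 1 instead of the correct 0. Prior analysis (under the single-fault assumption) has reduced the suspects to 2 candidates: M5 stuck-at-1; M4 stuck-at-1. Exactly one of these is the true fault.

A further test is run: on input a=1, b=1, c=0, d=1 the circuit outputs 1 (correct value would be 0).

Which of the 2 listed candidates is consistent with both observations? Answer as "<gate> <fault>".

Evaluate each candidate on input a=1, b=1, c=0, d=1:
  M5 stuck-at-1: M1=0, M2=1, M3=1, M4=1, M5=1 [stuck-at-1] → 1 — matches
  M4 stuck-at-1: M1=0, M2=1, M3=1, M4=1 [stuck-at-1], M5=0 → 0 — eliminated
Only M5 stuck-at-1 reproduces the observed 1.

M5 stuck-at-1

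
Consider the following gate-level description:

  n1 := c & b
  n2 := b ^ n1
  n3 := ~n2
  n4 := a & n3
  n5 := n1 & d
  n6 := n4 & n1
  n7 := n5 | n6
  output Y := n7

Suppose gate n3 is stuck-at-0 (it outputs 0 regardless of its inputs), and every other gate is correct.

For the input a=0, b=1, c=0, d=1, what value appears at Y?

0

Propagate with n3 forced: n1=0, n2=1, n3=0 [stuck-at-0], n4=0, n5=0, n6=0, n7=0.
So Y = 0. (Same as the fault-free value — the fault is masked on this input.)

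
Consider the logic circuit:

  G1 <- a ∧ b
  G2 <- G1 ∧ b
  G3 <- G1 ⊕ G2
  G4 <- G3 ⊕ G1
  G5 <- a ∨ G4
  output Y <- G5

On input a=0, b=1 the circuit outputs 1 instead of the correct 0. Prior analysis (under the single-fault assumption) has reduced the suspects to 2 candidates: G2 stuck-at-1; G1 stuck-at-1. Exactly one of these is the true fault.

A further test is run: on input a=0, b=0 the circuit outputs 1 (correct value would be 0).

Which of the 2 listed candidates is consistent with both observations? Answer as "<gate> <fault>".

G2 stuck-at-1

Evaluate each candidate on input a=0, b=0:
  G2 stuck-at-1: G1=0, G2=1 [stuck-at-1], G3=1, G4=1, G5=1 → 1 — matches
  G1 stuck-at-1: G1=1 [stuck-at-1], G2=0, G3=1, G4=0, G5=0 → 0 — eliminated
Only G2 stuck-at-1 reproduces the observed 1.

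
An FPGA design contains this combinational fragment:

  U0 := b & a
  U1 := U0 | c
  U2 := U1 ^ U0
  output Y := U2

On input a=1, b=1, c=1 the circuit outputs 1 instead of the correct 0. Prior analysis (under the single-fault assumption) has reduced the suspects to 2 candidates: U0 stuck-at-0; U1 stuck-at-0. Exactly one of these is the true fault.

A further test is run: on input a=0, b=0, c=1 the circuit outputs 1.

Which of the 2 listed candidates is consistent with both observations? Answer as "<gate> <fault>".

Evaluate each candidate on input a=0, b=0, c=1:
  U0 stuck-at-0: U0=0 [stuck-at-0], U1=1, U2=1 → 1 — matches
  U1 stuck-at-0: U0=0, U1=0 [stuck-at-0], U2=0 → 0 — eliminated
Only U0 stuck-at-0 reproduces the observed 1.

U0 stuck-at-0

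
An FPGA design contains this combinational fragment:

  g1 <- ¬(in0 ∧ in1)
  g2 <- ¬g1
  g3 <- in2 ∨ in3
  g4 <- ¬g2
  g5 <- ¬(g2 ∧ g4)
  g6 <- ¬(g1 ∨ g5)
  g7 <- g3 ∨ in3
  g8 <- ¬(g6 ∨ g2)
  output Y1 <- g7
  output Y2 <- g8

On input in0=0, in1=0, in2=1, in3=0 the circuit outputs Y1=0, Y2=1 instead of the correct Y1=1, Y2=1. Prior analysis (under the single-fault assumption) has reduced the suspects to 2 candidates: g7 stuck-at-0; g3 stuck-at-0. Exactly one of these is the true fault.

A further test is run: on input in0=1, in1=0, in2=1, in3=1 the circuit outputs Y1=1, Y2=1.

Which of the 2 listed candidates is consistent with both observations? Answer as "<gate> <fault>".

g3 stuck-at-0

Evaluate each candidate on input in0=1, in1=0, in2=1, in3=1:
  g7 stuck-at-0: g1=1, g2=0, g3=1, g4=1, g5=1, g6=0, g7=0 [stuck-at-0], g8=1 → Y1=0, Y2=1 — eliminated
  g3 stuck-at-0: g1=1, g2=0, g3=0 [stuck-at-0], g4=1, g5=1, g6=0, g7=1, g8=1 → Y1=1, Y2=1 — matches
Only g3 stuck-at-0 reproduces the observed Y1=1, Y2=1.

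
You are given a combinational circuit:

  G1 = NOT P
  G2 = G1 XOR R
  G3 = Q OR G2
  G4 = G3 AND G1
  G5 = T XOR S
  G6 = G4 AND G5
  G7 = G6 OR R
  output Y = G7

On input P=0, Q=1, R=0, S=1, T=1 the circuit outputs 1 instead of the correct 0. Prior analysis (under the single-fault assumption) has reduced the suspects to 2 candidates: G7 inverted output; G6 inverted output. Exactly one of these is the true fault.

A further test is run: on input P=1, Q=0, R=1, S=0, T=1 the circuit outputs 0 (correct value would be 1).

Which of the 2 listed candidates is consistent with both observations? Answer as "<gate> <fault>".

G7 inverted output

Evaluate each candidate on input P=1, Q=0, R=1, S=0, T=1:
  G7 inverted output: G1=0, G2=1, G3=1, G4=0, G5=1, G6=0, G7=0 [inverted output] → 0 — matches
  G6 inverted output: G1=0, G2=1, G3=1, G4=0, G5=1, G6=1 [inverted output], G7=1 → 1 — eliminated
Only G7 inverted output reproduces the observed 0.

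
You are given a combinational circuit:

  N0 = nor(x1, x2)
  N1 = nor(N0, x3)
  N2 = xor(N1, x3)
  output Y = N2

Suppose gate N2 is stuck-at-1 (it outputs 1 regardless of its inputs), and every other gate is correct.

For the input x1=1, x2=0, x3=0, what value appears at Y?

Propagate with N2 forced: N0=0, N1=1, N2=1 [stuck-at-1].
So Y = 1. (Same as the fault-free value — the fault is masked on this input.)

1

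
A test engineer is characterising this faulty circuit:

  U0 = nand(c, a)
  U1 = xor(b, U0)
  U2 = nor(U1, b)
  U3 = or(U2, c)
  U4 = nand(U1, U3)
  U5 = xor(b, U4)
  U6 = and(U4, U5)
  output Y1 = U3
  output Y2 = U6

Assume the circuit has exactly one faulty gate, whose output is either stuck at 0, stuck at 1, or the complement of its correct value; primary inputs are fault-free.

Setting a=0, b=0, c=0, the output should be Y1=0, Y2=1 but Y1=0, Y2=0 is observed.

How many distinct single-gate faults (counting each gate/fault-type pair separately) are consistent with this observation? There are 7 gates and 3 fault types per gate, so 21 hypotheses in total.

6

Fault-free: U0=1, U1=1, U2=0, U3=0, U4=1, U5=1, U6=1 → Y1=0, Y2=1. Observed Y1=0, Y2=0.
  U0: none of the 3 fault types match ✗
  U1: none of the 3 fault types match ✗
  U2: none of the 3 fault types match ✗
  U3: none of the 3 fault types match ✗
  U4: stuck-at-0, inverted output ✓; others ✗
  U5: stuck-at-0, inverted output ✓; others ✗
  U6: stuck-at-0, inverted output ✓; others ✗
Consistent faults: {U4 stuck-at-0, U4 inverted output, U5 stuck-at-0, U5 inverted output, U6 stuck-at-0, U6 inverted output} — 6 in all.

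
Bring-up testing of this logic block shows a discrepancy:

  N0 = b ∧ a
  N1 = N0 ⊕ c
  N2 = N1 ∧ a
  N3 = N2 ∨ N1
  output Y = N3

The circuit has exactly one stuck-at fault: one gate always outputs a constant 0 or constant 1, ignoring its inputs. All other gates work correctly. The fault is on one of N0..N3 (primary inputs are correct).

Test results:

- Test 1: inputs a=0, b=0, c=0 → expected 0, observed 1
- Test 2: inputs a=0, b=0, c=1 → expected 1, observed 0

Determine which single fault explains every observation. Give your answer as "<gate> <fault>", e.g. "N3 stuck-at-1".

N0 stuck-at-1

Fault-free values for test 1 (a=0, b=0, c=0): N0=0, N1=0, N2=0, N3=0, giving Y=0. Observed 1.
Test 1: faults giving observed 1 are {N0 stuck-at-1, N1 stuck-at-1, N2 stuck-at-1, N3 stuck-at-1}.
Test 2 (a=0, b=0, c=1): fault-free N0=0, N1=1, N2=0, N3=1 → 1; observed 0. Eliminates N1 stuck-at-1, N2 stuck-at-1, N3 stuck-at-1.
Only N0 stuck-at-1 is consistent with every test.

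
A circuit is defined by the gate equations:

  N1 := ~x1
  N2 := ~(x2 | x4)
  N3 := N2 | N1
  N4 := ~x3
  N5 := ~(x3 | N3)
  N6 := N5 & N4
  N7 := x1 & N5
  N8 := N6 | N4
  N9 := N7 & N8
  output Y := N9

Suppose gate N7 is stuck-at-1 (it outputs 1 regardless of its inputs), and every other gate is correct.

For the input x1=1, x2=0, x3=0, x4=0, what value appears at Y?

1

Propagate with N7 forced: N1=0, N2=1, N3=1, N4=1, N5=0, N6=0, N7=1 [stuck-at-1], N8=1, N9=1.
So Y = 1. (Without the fault it would be 0.)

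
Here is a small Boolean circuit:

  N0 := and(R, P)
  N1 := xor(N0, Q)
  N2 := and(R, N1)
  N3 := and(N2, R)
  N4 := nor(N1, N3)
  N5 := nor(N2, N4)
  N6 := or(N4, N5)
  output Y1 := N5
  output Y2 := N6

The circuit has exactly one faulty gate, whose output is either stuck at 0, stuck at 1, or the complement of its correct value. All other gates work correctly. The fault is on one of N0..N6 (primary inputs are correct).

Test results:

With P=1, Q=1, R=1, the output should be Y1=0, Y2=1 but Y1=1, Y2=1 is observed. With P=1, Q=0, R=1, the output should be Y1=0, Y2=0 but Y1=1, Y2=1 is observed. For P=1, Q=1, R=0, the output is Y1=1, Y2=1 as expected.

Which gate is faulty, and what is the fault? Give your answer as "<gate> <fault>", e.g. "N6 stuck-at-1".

Fault-free values for test 1 (P=1, Q=1, R=1): N0=1, N1=0, N2=0, N3=0, N4=1, N5=0, N6=1, giving Y1=0, Y2=1. Observed Y1=1, Y2=1.
Test 1: faults giving observed Y1=1, Y2=1 are {N3 stuck-at-1, N3 inverted output, N4 stuck-at-0, N4 inverted output, N5 stuck-at-1, N5 inverted output}.
Test 2 (P=1, Q=0, R=1): fault-free N0=1, N1=1, N2=1, N3=1, N4=0, N5=0, N6=0 → Y1=0, Y2=0; observed Y1=1, Y2=1. Eliminates N3 stuck-at-1, N3 inverted output, N4 stuck-at-0, N4 inverted output.
Test 3 (P=1, Q=1, R=0): fault-free N0=0, N1=1, N2=0, N3=0, N4=0, N5=1, N6=1 → Y1=1, Y2=1; observed Y1=1, Y2=1. Eliminates N5 inverted output.
Only N5 stuck-at-1 is consistent with every test.

N5 stuck-at-1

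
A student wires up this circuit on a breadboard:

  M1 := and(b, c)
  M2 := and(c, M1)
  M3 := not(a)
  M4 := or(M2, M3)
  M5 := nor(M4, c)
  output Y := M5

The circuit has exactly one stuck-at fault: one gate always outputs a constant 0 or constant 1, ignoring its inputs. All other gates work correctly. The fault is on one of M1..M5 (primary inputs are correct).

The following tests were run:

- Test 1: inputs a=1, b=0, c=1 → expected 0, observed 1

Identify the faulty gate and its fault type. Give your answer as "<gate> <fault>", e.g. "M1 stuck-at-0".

M5 stuck-at-1

Fault-free values for test 1 (a=1, b=0, c=1): M1=0, M2=0, M3=0, M4=0, M5=0, giving Y=0. Observed 1.
Test 1: faults giving observed 1 are {M5 stuck-at-1}.
Only M5 stuck-at-1 is consistent with every test.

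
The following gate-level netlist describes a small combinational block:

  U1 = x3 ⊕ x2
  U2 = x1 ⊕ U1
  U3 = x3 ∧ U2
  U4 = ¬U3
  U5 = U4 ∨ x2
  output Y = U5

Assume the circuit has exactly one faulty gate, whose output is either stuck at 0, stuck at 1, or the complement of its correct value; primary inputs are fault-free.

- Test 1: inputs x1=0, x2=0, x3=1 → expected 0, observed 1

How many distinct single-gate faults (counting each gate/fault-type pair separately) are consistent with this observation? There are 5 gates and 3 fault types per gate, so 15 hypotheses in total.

Fault-free: U1=1, U2=1, U3=1, U4=0, U5=0 → 0. Observed 1.
  U1: stuck-at-0, inverted output ✓; others ✗
  U2: stuck-at-0, inverted output ✓; others ✗
  U3: stuck-at-0, inverted output ✓; others ✗
  U4: stuck-at-1, inverted output ✓; others ✗
  U5: stuck-at-1, inverted output ✓; others ✗
Consistent faults: {U1 stuck-at-0, U1 inverted output, U2 stuck-at-0, U2 inverted output, U3 stuck-at-0, U3 inverted output, U4 stuck-at-1, U4 inverted output, U5 stuck-at-1, U5 inverted output} — 10 in all.

10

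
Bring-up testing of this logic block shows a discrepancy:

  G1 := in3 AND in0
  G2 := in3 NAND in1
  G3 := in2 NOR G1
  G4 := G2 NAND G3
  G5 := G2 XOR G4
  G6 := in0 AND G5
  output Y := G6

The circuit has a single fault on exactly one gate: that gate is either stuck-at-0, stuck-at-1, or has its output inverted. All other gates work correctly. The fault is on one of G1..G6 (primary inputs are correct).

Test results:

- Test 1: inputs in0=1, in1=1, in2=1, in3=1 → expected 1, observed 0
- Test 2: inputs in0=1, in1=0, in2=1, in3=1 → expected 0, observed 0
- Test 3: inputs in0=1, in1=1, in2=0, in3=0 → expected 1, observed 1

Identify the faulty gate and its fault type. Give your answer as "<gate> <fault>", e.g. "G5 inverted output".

Fault-free values for test 1 (in0=1, in1=1, in2=1, in3=1): G1=1, G2=0, G3=0, G4=1, G5=1, G6=1, giving Y=1. Observed 0.
Test 1: faults giving observed 0 are {G2 stuck-at-1, G2 inverted output, G4 stuck-at-0, G4 inverted output, G5 stuck-at-0, G5 inverted output, G6 stuck-at-0, G6 inverted output}.
Test 2 (in0=1, in1=0, in2=1, in3=1): fault-free G1=1, G2=1, G3=0, G4=1, G5=0, G6=0 → 0; observed 0. Eliminates G2 inverted output, G4 stuck-at-0, G4 inverted output, G5 inverted output, G6 inverted output.
Test 3 (in0=1, in1=1, in2=0, in3=0): fault-free G1=0, G2=1, G3=1, G4=0, G5=1, G6=1 → 1; observed 1. Eliminates G5 stuck-at-0, G6 stuck-at-0.
Only G2 stuck-at-1 is consistent with every test.

G2 stuck-at-1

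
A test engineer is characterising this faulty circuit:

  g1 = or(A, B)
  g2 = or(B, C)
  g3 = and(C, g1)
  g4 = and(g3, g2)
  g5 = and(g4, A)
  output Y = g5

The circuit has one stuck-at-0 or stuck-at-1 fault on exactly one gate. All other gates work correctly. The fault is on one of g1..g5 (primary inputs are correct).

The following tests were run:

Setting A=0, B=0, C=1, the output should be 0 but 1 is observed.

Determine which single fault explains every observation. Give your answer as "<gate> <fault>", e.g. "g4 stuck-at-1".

Fault-free values for test 1 (A=0, B=0, C=1): g1=0, g2=1, g3=0, g4=0, g5=0, giving Y=0. Observed 1.
Test 1: faults giving observed 1 are {g5 stuck-at-1}.
Only g5 stuck-at-1 is consistent with every test.

g5 stuck-at-1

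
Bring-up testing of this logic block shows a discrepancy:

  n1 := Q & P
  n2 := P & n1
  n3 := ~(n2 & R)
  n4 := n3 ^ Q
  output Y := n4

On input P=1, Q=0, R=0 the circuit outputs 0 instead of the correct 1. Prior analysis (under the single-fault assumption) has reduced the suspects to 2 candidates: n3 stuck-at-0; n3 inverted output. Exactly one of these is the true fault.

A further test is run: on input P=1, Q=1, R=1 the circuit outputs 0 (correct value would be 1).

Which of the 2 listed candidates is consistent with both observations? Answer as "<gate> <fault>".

n3 inverted output

Evaluate each candidate on input P=1, Q=1, R=1:
  n3 stuck-at-0: n1=1, n2=1, n3=0 [stuck-at-0], n4=1 → 1 — eliminated
  n3 inverted output: n1=1, n2=1, n3=1 [inverted output], n4=0 → 0 — matches
Only n3 inverted output reproduces the observed 0.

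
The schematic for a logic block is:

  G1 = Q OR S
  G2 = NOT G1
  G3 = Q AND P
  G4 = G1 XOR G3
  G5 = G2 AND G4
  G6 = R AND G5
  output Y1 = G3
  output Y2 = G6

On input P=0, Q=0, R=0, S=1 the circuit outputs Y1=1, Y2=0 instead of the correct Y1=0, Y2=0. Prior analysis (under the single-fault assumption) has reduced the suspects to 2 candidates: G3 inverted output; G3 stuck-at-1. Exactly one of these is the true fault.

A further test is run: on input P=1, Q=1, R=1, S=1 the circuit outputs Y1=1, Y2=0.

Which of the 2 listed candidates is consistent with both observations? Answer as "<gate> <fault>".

G3 stuck-at-1

Evaluate each candidate on input P=1, Q=1, R=1, S=1:
  G3 inverted output: G1=1, G2=0, G3=0 [inverted output], G4=1, G5=0, G6=0 → Y1=0, Y2=0 — eliminated
  G3 stuck-at-1: G1=1, G2=0, G3=1 [stuck-at-1], G4=0, G5=0, G6=0 → Y1=1, Y2=0 — matches
Only G3 stuck-at-1 reproduces the observed Y1=1, Y2=0.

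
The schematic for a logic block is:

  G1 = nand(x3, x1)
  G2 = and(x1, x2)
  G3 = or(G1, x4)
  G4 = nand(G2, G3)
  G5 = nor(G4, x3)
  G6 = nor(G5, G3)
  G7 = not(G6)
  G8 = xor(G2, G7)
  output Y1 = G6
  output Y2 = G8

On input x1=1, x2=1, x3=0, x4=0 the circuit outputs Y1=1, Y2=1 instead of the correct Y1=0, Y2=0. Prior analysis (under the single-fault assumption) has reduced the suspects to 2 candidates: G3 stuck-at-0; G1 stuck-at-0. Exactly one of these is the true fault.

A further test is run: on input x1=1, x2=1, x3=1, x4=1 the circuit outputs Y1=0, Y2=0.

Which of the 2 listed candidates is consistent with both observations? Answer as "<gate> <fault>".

Evaluate each candidate on input x1=1, x2=1, x3=1, x4=1:
  G3 stuck-at-0: G1=0, G2=1, G3=0 [stuck-at-0], G4=1, G5=0, G6=1, G7=0, G8=1 → Y1=1, Y2=1 — eliminated
  G1 stuck-at-0: G1=0 [stuck-at-0], G2=1, G3=1, G4=0, G5=0, G6=0, G7=1, G8=0 → Y1=0, Y2=0 — matches
Only G1 stuck-at-0 reproduces the observed Y1=0, Y2=0.

G1 stuck-at-0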